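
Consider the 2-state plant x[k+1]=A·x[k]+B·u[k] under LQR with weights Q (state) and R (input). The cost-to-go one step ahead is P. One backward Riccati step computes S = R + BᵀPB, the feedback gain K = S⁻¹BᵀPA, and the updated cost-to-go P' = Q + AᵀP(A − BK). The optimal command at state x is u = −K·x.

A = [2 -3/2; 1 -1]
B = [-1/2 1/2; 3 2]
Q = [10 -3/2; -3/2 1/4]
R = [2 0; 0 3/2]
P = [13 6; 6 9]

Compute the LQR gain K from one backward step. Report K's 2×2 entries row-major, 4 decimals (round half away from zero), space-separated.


-0.8975 0.6249 2.0141 -1.5609

BᵀP = [11.5000 24.0000; 18.5000 21.0000]
S = R + BᵀPB = [2 0; 0 3/2] + [66.2500 53.7500; 53.7500 51.2500] = [68.2500 53.7500; 53.7500 52.7500]
BᵀPA = [47.0000 -41.2500; 58.0000 -48.7500]
K = S⁻¹·BᵀPA = [-0.8975 0.6249; 2.0141 -1.5609]
A−BK = [0.5442 -0.4071; -0.3356 0.2471]
AᵀP(A−BK) = [10.3679 -7.8372; -7.8372 5.9325]
P' = Q + AᵀP(A−BK) = [20.3679 -9.3372; -9.3372 6.1825]
tr(P') = 26.5504


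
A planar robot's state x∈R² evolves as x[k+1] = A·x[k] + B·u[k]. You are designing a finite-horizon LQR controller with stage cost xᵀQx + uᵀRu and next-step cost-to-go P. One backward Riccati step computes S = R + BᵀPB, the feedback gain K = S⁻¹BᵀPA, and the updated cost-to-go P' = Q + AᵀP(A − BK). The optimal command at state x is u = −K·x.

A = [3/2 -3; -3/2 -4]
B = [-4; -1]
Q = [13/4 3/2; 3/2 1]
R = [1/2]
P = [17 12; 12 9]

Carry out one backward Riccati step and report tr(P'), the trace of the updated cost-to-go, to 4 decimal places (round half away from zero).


10.4010

BᵀP = [-80.0000 -57.0000]
S = R + BᵀPB = [1/2] + [377.0000] = [377.5000]
BᵀPA = [-34.5000 468.0000]
K = S⁻¹·BᵀPA = [-0.0914 1.2397]
A−BK = [1.1344 1.9589; -1.5914 -2.7603]
AᵀP(A−BK) = [1.3470 2.2709; 2.2709 4.8040]
P' = Q + AᵀP(A−BK) = [4.5970 3.7709; 3.7709 5.8040]
tr(P') = 10.4010


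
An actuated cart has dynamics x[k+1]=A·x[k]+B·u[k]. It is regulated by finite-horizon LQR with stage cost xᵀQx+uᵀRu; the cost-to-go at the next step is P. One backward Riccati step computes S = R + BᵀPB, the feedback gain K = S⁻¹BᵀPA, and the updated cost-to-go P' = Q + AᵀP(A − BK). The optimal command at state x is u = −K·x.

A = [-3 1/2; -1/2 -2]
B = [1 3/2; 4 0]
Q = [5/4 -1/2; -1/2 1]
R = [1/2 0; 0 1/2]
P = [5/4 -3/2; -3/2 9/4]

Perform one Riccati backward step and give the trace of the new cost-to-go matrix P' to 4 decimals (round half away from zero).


3.6774

BᵀP = [-4.7500 7.5000; 1.8750 -2.2500]
S = R + BᵀPB = [1/2 0; 0 1/2] + [25.2500 -7.1250; -7.1250 2.8125] = [25.7500 -7.1250; -7.1250 3.3125]
BᵀPA = [10.5000 -17.3750; -4.5000 5.4375]
K = S⁻¹·BᵀPA = [0.0787 -0.5448; -1.1891 0.4697]
A−BK = [-1.2950 0.3403; -0.8149 0.1792]
AᵀP(A−BK) = [1.1347 -0.4161; -0.4161 0.2928]
P' = Q + AᵀP(A−BK) = [2.3847 -0.9161; -0.9161 1.2928]
tr(P') = 3.6774


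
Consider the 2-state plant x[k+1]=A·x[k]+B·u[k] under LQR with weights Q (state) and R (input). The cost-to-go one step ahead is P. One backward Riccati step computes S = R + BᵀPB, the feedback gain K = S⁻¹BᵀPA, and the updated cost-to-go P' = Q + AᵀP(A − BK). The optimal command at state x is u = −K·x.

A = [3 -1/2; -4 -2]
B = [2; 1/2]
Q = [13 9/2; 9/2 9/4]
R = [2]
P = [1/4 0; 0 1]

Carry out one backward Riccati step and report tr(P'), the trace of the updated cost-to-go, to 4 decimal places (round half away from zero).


37.0048

BᵀP = [0.5000 0.5000]
S = R + BᵀPB = [2] + [1.2500] = [3.2500]
BᵀPA = [-0.5000 -1.2500]
K = S⁻¹·BᵀPA = [-0.1538 -0.3846]
A−BK = [3.3077 0.2692; -3.9231 -1.8077]
AᵀP(A−BK) = [18.1731 7.4327; 7.4327 3.5817]
P' = Q + AᵀP(A−BK) = [31.1731 11.9327; 11.9327 5.8317]
tr(P') = 37.0048


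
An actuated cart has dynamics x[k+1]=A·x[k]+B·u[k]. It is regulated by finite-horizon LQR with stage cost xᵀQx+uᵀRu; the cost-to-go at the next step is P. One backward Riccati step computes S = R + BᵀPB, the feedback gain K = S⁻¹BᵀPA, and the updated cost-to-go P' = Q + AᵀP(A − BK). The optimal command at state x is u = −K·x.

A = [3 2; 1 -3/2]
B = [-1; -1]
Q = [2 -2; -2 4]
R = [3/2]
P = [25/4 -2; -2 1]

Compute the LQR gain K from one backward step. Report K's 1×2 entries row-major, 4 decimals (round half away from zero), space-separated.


-2.4737 -2.1053

BᵀP = [-4.2500 1.0000]
S = R + BᵀPB = [3/2] + [3.2500] = [4.7500]
BᵀPA = [-11.7500 -10.0000]
K = S⁻¹·BᵀPA = [-2.4737 -2.1053]
A−BK = [0.5263 -0.1053; -1.4737 -3.6053]
AᵀP(A−BK) = [16.1842 16.2632; 16.2632 18.1974]
P' = Q + AᵀP(A−BK) = [18.1842 14.2632; 14.2632 22.1974]
tr(P') = 40.3816


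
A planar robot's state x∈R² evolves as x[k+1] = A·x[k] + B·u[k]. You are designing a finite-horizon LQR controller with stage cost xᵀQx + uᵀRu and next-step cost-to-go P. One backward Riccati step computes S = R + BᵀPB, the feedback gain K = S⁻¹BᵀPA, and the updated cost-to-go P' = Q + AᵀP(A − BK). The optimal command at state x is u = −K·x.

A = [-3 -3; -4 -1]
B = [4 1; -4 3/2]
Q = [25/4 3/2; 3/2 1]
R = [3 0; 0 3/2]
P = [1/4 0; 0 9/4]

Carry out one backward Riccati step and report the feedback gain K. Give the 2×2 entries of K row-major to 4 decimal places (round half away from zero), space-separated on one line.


BᵀP = [1.0000 -9.0000; 0.2500 3.3750]
S = R + BᵀPB = [3 0; 0 3/2] + [40.0000 -12.5000; -12.5000 5.3125] = [43.0000 -12.5000; -12.5000 6.8125]
BᵀPA = [33.0000 6.0000; -14.2500 -4.1250]
K = S⁻¹·BᵀPA = [0.3416 -0.0782; -1.4650 -0.7490]
A−BK = [-2.9012 -1.9383; -0.4362 -0.1893]
AᵀP(A−BK) = [6.1019 3.1574; 3.1574 1.8796]
P' = Q + AᵀP(A−BK) = [12.3519 4.6574; 4.6574 2.8796]
tr(P') = 15.2315

0.3416 -0.0782 -1.4650 -0.7490


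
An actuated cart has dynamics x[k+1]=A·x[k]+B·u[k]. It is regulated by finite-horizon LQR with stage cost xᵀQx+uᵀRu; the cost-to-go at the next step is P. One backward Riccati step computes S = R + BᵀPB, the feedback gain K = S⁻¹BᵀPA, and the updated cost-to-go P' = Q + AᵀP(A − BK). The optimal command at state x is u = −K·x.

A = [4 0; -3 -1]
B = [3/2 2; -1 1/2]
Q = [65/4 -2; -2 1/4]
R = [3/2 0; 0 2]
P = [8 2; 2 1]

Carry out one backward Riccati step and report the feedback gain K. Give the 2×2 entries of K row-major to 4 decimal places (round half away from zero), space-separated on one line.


BᵀP = [10.0000 2.0000; 17.0000 4.5000]
S = R + BᵀPB = [3/2 0; 0 2] + [13.0000 21.0000; 21.0000 36.2500] = [14.5000 21.0000; 21.0000 38.2500]
BᵀPA = [34.0000 -2.0000; 54.5000 -4.5000]
K = S⁻¹·BᵀPA = [1.3729 0.1584; 0.6711 -0.2046]
A−BK = [0.5985 0.1716; -1.9626 -0.7393]
AᵀP(A−BK) = [5.7470 0.7657; 0.7657 0.3960]
P' = Q + AᵀP(A−BK) = [21.9970 -1.2343; -1.2343 0.6460]
tr(P') = 22.6430

1.3729 0.1584 0.6711 -0.2046


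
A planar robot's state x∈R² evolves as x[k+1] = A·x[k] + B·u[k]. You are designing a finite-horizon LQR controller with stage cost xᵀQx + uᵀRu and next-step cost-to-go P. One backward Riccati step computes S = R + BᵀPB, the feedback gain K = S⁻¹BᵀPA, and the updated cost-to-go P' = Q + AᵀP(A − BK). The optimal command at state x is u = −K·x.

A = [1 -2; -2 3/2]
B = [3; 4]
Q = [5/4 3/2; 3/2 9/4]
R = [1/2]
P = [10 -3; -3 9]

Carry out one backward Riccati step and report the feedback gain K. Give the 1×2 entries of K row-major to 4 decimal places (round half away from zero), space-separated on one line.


BᵀP = [18.0000 27.0000]
S = R + BᵀPB = [1/2] + [162.0000] = [162.5000]
BᵀPA = [-36.0000 4.5000]
K = S⁻¹·BᵀPA = [-0.2215 0.0277]
A−BK = [1.6646 -2.0831; -1.1138 1.3892]
AᵀP(A−BK) = [50.0246 -62.5031; -62.5031 78.1254]
P' = Q + AᵀP(A−BK) = [51.2746 -61.0031; -61.0031 80.3754]
tr(P') = 131.6500

-0.2215 0.0277


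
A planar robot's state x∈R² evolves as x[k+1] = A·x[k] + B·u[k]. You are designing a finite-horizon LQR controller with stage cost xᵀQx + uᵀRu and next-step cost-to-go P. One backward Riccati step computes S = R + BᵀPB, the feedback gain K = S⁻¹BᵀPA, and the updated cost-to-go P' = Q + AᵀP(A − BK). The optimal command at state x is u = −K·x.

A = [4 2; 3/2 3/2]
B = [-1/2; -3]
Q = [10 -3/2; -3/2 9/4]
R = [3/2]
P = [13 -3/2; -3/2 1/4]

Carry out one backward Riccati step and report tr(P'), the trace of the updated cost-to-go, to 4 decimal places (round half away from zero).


214.3750

BᵀP = [-2.0000 0.0000]
S = R + BᵀPB = [3/2] + [1.0000] = [2.5000]
BᵀPA = [-8.0000 -4.0000]
K = S⁻¹·BᵀPA = [-3.2000 -1.6000]
A−BK = [2.4000 1.2000; -8.1000 -3.3000]
AᵀP(A−BK) = [164.9625 78.2625; 78.2625 37.1625]
P' = Q + AᵀP(A−BK) = [174.9625 76.7625; 76.7625 39.4125]
tr(P') = 214.3750


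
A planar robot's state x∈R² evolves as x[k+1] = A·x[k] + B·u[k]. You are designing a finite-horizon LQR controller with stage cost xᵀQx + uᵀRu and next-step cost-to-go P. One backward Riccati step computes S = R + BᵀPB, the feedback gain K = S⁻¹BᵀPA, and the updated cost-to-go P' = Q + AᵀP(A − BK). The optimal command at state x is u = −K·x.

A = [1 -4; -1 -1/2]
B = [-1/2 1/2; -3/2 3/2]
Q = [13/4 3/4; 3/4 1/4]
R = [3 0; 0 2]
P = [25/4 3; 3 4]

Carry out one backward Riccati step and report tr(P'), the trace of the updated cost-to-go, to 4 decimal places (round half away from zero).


48.6161

BᵀP = [-7.6250 -7.5000; 7.6250 7.5000]
S = R + BᵀPB = [3 0; 0 2] + [15.0625 -15.0625; -15.0625 15.0625] = [18.0625 -15.0625; -15.0625 17.0625]
BᵀPA = [-0.1250 34.2500; 0.1250 -34.2500]
K = S⁻¹·BᵀPA = [-0.0031 0.8424; 0.0046 -1.2636]
A−BK = [0.9962 -2.9470; -1.0115 2.6591]
AᵀP(A−BK) = [4.2490 -12.2367; -12.2367 40.8670]
P' = Q + AᵀP(A−BK) = [7.4990 -11.4867; -11.4867 41.1170]
tr(P') = 48.6161


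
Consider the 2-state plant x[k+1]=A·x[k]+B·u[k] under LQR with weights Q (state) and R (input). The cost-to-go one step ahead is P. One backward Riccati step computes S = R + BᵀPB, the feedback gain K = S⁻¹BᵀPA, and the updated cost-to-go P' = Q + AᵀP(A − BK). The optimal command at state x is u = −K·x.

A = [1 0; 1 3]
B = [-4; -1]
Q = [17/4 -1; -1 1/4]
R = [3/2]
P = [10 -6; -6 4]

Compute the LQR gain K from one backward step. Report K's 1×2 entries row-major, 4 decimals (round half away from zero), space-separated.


BᵀP = [-34.0000 20.0000]
S = R + BᵀPB = [3/2] + [116.0000] = [117.5000]
BᵀPA = [-14.0000 60.0000]
K = S⁻¹·BᵀPA = [-0.1191 0.5106]
A−BK = [0.5234 2.0426; 0.8809 3.5106]
AᵀP(A−BK) = [0.3319 1.1489; 1.1489 5.3617]
P' = Q + AᵀP(A−BK) = [4.5819 0.1489; 0.1489 5.6117]
tr(P') = 10.1936

-0.1191 0.5106


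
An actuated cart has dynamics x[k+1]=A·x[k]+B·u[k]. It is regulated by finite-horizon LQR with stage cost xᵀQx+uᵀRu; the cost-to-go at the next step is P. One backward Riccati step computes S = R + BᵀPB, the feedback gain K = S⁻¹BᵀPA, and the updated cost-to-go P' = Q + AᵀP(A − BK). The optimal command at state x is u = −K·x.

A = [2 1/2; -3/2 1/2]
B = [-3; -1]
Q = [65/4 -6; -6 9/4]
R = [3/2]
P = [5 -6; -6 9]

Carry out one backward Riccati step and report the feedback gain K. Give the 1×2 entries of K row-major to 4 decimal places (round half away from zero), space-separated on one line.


-1.6154 0.0000

BᵀP = [-9.0000 9.0000]
S = R + BᵀPB = [3/2] + [18.0000] = [19.5000]
BᵀPA = [-31.5000 0.0000]
K = S⁻¹·BᵀPA = [-1.6154 0.0000]
A−BK = [-2.8462 0.5000; -3.1154 0.5000]
AᵀP(A−BK) = [25.3654 -3.2500; -3.2500 0.5000]
P' = Q + AᵀP(A−BK) = [41.6154 -9.2500; -9.2500 2.7500]
tr(P') = 44.3654


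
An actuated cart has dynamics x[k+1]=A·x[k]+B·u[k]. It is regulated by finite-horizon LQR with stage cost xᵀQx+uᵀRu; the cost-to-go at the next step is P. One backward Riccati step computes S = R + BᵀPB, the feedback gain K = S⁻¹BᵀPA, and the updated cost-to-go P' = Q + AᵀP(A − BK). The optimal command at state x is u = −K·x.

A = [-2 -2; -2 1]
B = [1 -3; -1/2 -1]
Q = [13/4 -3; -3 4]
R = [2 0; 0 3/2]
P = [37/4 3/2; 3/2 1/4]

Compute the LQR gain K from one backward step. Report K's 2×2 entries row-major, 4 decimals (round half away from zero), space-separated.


BᵀP = [8.5000 1.3750; -29.2500 -4.7500]
S = R + BᵀPB = [2 0; 0 3/2] + [7.8125 -26.8750; -26.8750 92.5000] = [9.8125 -26.8750; -26.8750 94.0000]
BᵀPA = [-19.7500 -15.6250; 68.0000 53.7500]
K = S⁻¹·BᵀPA = [-0.1449 -0.1210; 0.6820 0.5372]
A−BK = [0.1908 -0.2674; -1.3905 1.4767]
AᵀP(A−BK) = [0.7638 0.5797; 0.5797 0.4841]
P' = Q + AᵀP(A−BK) = [4.0138 -2.4203; -2.4203 4.4841]
tr(P') = 8.4979

-0.1449 -0.1210 0.6820 0.5372


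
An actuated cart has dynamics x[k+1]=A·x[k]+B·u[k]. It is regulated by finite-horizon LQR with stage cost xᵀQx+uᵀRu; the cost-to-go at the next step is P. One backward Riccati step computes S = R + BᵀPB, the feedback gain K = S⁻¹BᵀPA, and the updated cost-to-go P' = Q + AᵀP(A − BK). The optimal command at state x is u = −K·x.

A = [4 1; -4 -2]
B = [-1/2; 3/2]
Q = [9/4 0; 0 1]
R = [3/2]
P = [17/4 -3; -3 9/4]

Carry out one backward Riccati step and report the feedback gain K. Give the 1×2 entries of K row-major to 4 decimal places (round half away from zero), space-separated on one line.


-3.7938 -1.3505

BᵀP = [-6.6250 4.8750]
S = R + BᵀPB = [3/2] + [10.6250] = [12.1250]
BᵀPA = [-46.0000 -16.3750]
K = S⁻¹·BᵀPA = [-3.7938 -1.3505]
A−BK = [2.1031 0.3247; 1.6907 0.0258]
AᵀP(A−BK) = [25.4845 8.8763; 8.8763 3.1353]
P' = Q + AᵀP(A−BK) = [27.7345 8.8763; 8.8763 4.1353]
tr(P') = 31.8698


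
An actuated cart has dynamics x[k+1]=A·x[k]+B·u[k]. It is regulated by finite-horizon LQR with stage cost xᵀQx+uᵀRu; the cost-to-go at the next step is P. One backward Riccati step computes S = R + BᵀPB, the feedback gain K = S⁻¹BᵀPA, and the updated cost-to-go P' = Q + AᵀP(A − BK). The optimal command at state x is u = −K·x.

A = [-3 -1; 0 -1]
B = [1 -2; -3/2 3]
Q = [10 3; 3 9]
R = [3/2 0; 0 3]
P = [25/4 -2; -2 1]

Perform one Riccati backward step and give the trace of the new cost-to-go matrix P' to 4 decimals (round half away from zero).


BᵀP = [9.2500 -3.5000; -18.5000 7.0000]
S = R + BᵀPB = [3/2 0; 0 3] + [14.5000 -29.0000; -29.0000 58.0000] = [16.0000 -29.0000; -29.0000 61.0000]
BᵀPA = [-27.7500 -5.7500; 55.5000 11.5000]
K = S⁻¹·BᵀPA = [-0.6167 -0.1278; 0.6167 0.1278]
A−BK = [-1.1500 -0.6167; -2.7750 -1.5750]
AᵀP(A−BK) = [4.9125 2.1125; 2.1125 1.0458]
P' = Q + AᵀP(A−BK) = [14.9125 5.1125; 5.1125 10.0458]
tr(P') = 24.9583

24.9583


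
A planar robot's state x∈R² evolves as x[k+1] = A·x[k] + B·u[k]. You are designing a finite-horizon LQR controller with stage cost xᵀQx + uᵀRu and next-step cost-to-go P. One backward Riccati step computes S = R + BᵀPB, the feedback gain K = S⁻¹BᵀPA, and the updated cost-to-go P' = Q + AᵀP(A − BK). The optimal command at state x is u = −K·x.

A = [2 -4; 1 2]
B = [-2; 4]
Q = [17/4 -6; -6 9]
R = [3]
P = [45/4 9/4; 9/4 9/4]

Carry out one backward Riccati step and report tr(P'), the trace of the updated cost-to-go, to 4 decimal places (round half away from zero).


129.2656

BᵀP = [-13.5000 4.5000]
S = R + BᵀPB = [3] + [45.0000] = [48.0000]
BᵀPA = [-22.5000 63.0000]
K = S⁻¹·BᵀPA = [-0.4688 1.3125]
A−BK = [1.0625 -1.3750; 2.8750 -3.2500]
AᵀP(A−BK) = [45.7031 -55.9688; -55.9688 70.3125]
P' = Q + AᵀP(A−BK) = [49.9531 -61.9688; -61.9688 79.3125]
tr(P') = 129.2656


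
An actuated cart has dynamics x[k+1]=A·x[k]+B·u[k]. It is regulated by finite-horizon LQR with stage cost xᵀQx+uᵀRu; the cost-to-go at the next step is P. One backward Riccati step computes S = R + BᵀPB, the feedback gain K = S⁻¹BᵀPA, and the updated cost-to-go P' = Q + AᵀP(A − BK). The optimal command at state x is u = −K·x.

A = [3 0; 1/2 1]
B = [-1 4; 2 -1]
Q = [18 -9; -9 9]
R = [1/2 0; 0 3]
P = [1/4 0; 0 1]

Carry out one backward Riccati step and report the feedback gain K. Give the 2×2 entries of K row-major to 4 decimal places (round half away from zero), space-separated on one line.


0.3276 0.4483 0.4353 0.0431

BᵀP = [-0.2500 2.0000; 1.0000 -1.0000]
S = R + BᵀPB = [1/2 0; 0 3] + [4.2500 -3.0000; -3.0000 5.0000] = [4.7500 -3.0000; -3.0000 8.0000]
BᵀPA = [0.2500 2.0000; 2.5000 -1.0000]
K = S⁻¹·BᵀPA = [0.3276 0.4483; 0.4353 0.0431]
A−BK = [1.5862 0.2759; 0.2802 0.1466]
AᵀP(A−BK) = [1.3297 0.2802; 0.2802 0.1466]
P' = Q + AᵀP(A−BK) = [19.3297 -8.7198; -8.7198 9.1466]
tr(P') = 28.4763


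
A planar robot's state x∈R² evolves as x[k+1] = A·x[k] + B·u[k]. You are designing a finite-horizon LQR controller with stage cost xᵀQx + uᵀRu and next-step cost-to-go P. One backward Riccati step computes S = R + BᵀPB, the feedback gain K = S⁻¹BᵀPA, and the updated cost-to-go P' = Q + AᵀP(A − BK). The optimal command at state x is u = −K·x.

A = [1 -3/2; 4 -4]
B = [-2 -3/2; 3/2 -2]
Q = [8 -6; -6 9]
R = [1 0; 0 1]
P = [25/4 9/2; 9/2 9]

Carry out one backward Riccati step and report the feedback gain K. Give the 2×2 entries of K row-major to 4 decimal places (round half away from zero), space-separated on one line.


BᵀP = [-5.7500 4.5000; -18.3750 -24.7500]
S = R + BᵀPB = [1 0; 0 1] + [18.2500 -0.3750; -0.3750 77.0625] = [19.2500 -0.3750; -0.3750 78.0625]
BᵀPA = [12.2500 -9.3750; -117.3750 126.5625]
K = S⁻¹·BᵀPA = [0.6071 -0.4555; -1.5007 1.6191]
A−BK = [-0.0368 0.0177; 0.0879 -0.0786]
AᵀP(A−BK) = [2.6696 -2.7525; -2.7525 2.8740]
P' = Q + AᵀP(A−BK) = [10.6696 -8.7525; -8.7525 11.8740]
tr(P') = 22.5436

0.6071 -0.4555 -1.5007 1.6191


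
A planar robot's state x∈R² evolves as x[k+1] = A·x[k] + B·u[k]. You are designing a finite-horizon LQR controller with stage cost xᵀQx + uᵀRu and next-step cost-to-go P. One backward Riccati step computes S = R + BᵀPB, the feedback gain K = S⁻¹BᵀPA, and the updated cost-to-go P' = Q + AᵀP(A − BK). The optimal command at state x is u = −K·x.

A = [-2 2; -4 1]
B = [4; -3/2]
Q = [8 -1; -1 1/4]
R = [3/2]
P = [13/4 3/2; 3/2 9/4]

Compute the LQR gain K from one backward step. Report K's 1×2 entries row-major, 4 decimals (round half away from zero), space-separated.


-0.7889 0.5948

BᵀP = [10.7500 2.6250]
S = R + BᵀPB = [3/2] + [39.0625] = [40.5625]
BᵀPA = [-32.0000 24.1250]
K = S⁻¹·BᵀPA = [-0.7889 0.5948]
A−BK = [1.1556 -0.3790; -5.1834 1.8921]
AᵀP(A−BK) = [47.7550 -17.9676; -17.9676 6.9014]
P' = Q + AᵀP(A−BK) = [55.7550 -18.9676; -18.9676 7.1514]
tr(P') = 62.9064


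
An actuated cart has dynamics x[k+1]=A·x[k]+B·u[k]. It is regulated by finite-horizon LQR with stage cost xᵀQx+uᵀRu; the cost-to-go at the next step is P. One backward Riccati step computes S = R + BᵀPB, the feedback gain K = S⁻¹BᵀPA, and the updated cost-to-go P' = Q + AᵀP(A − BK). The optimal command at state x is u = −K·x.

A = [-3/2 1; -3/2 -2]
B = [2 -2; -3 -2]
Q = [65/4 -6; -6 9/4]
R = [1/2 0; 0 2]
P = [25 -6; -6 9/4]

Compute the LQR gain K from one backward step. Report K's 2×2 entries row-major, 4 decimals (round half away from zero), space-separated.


BᵀP = [68.0000 -18.7500; -38.0000 7.5000]
S = R + BᵀPB = [1/2 0; 0 2] + [192.2500 -98.5000; -98.5000 61.0000] = [192.7500 -98.5000; -98.5000 63.0000]
BᵀPA = [-73.8750 105.5000; 45.7500 -53.0000]
K = S⁻¹·BᵀPA = [-0.0605 0.5842; 0.6316 0.0721]
A−BK = [-0.1158 -0.0242; -0.4185 -0.1032]
AᵀP(A−BK) = [0.9473 0.1082; 0.1082 0.1897]
P' = Q + AᵀP(A−BK) = [17.1973 -5.8918; -5.8918 2.4397]
tr(P') = 19.6370

-0.0605 0.5842 0.6316 0.0721


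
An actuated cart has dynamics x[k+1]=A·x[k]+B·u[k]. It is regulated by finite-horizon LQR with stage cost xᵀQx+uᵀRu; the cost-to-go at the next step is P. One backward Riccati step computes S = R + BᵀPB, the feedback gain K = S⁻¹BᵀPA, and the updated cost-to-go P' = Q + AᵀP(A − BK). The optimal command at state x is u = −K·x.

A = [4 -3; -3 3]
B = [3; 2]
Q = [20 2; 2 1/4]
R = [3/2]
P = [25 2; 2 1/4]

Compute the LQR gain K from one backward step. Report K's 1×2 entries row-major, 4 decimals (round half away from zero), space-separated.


1.1789 -0.8648

BᵀP = [79.0000 6.5000]
S = R + BᵀPB = [3/2] + [250.0000] = [251.5000]
BᵀPA = [296.5000 -217.5000]
K = S⁻¹·BᵀPA = [1.1789 -0.8648]
A−BK = [0.4632 -0.4056; -5.3579 4.7296]
AᵀP(A−BK) = [4.6983 -3.8335; -3.8335 3.1536]
P' = Q + AᵀP(A−BK) = [24.6983 -1.8335; -1.8335 3.4036]
tr(P') = 28.1019


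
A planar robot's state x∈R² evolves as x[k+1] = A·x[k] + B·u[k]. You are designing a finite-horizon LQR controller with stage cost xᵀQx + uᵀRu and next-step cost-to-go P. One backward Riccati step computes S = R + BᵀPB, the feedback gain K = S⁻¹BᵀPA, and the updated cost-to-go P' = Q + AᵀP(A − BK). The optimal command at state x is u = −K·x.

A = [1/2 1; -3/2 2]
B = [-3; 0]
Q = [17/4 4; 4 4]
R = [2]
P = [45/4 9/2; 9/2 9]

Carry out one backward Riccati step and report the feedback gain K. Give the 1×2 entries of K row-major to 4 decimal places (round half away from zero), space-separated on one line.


0.0327 -0.5884

BᵀP = [-33.7500 -13.5000]
S = R + BᵀPB = [2] + [101.2500] = [103.2500]
BᵀPA = [3.3750 -60.7500]
K = S⁻¹·BᵀPA = [0.0327 -0.5884]
A−BK = [0.5981 -0.7651; -1.5000 2.0000]
AᵀP(A−BK) = [16.2022 -21.6392; -21.6392 29.5061]
P' = Q + AᵀP(A−BK) = [20.4522 -17.6392; -17.6392 33.5061]
tr(P') = 53.9582


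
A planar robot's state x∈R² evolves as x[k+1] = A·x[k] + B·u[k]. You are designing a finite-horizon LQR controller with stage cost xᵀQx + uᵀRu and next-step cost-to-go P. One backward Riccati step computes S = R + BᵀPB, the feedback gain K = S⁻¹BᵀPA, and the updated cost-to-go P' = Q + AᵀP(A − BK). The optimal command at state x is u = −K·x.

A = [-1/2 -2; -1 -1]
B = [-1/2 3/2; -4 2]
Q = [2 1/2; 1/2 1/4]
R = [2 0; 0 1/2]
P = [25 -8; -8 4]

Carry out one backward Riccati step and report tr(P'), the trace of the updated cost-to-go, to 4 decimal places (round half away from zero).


BᵀP = [19.5000 -12.0000; 21.5000 -4.0000]
S = R + BᵀPB = [2 0; 0 1/2] + [38.2500 5.2500; 5.2500 24.2500] = [40.2500 5.2500; 5.2500 24.7500]
BᵀPA = [2.2500 -27.0000; -6.7500 -39.0000]
K = S⁻¹·BᵀPA = [0.0941 -0.4785; -0.2927 -1.4743]
A−BK = [-0.0139 -0.0279; -0.0383 0.0345]
AᵀP(A−BK) = [0.0627 0.1254; 0.1254 1.5842]
P' = Q + AᵀP(A−BK) = [2.0627 0.6254; 0.6254 1.8342]
tr(P') = 3.8969

3.8969


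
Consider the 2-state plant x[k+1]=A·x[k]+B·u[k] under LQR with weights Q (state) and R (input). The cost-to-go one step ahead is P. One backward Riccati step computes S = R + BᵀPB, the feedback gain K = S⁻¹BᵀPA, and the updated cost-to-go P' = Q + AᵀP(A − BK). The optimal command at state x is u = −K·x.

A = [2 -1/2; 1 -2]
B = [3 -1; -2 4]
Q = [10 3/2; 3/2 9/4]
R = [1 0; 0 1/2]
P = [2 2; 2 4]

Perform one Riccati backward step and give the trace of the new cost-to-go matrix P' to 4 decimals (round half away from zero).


13.5766

BᵀP = [2.0000 -2.0000; 6.0000 14.0000]
S = R + BᵀPB = [1 0; 0 1/2] + [10.0000 -10.0000; -10.0000 50.0000] = [11.0000 -10.0000; -10.0000 50.5000]
BᵀPA = [2.0000 3.0000; 26.0000 -31.0000]
K = S⁻¹·BᵀPA = [0.7925 -0.3480; 0.6718 -0.6828]
A−BK = [0.2942 -0.1389; -0.1021 0.0351]
AᵀP(A−BK) = [0.9484 -0.5521; -0.5521 0.3782]
P' = Q + AᵀP(A−BK) = [10.9484 0.9479; 0.9479 2.6282]
tr(P') = 13.5766


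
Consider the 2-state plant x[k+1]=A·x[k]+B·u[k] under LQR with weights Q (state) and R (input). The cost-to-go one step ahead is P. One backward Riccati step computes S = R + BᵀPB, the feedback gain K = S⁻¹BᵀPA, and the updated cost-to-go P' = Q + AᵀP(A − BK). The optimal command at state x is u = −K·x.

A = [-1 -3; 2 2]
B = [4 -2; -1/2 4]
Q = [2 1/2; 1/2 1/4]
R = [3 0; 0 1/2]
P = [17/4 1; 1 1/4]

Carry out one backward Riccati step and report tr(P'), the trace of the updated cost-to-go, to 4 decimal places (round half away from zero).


3.1739

BᵀP = [16.5000 3.8750; -4.5000 -1.0000]
S = R + BᵀPB = [3 0; 0 1/2] + [64.0625 -17.5000; -17.5000 5.0000] = [67.0625 -17.5000; -17.5000 5.5000]
BᵀPA = [-8.7500 -41.7500; 2.5000 11.5000]
K = S⁻¹·BᵀPA = [-0.0699 -0.4533; 0.2322 0.6485]
A−BK = [-0.2561 0.1103; 1.0364 -0.8208]
AᵀP(A−BK) = [0.0580 0.1621; 0.1621 0.8658]
P' = Q + AᵀP(A−BK) = [2.0580 0.6621; 0.6621 1.1158]
tr(P') = 3.1739


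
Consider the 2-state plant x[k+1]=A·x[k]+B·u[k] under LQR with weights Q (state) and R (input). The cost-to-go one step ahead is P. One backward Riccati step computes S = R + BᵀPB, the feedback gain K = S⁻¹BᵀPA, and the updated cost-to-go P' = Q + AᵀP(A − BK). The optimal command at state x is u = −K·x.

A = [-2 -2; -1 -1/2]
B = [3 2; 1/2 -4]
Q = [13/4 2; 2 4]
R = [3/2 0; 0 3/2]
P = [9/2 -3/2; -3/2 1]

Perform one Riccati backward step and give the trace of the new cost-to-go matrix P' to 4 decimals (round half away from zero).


BᵀP = [12.7500 -4.0000; 15.0000 -7.0000]
S = R + BᵀPB = [3/2 0; 0 3/2] + [36.2500 41.5000; 41.5000 58.0000] = [37.7500 41.5000; 41.5000 59.5000]
BᵀPA = [-21.5000 -23.5000; -23.0000 -26.5000]
K = S⁻¹·BᵀPA = [-0.6199 -0.5698; 0.0458 -0.0480]
A−BK = [-0.2319 -0.1947; -0.5068 -0.4069]
AᵀP(A−BK) = [0.7258 0.6464; 0.6464 0.5889]
P' = Q + AᵀP(A−BK) = [3.9758 2.6464; 2.6464 4.5889]
tr(P') = 8.5648

8.5648


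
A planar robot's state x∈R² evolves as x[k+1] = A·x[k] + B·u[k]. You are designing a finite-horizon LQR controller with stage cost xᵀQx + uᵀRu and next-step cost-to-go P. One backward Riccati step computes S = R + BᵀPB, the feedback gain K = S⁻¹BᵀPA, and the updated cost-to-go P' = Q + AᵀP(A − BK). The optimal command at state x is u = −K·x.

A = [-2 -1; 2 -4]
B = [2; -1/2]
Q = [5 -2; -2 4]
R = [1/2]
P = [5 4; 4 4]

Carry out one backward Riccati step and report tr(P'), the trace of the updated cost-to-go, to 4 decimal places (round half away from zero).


BᵀP = [8.0000 6.0000]
S = R + BᵀPB = [1/2] + [13.0000] = [13.5000]
BᵀPA = [-4.0000 -32.0000]
K = S⁻¹·BᵀPA = [-0.2963 -2.3704]
A−BK = [-1.4074 3.7407; 1.8519 -5.1852]
AᵀP(A−BK) = [2.8148 -7.4815; -7.4815 25.1481]
P' = Q + AᵀP(A−BK) = [7.8148 -9.4815; -9.4815 29.1481]
tr(P') = 36.9630

36.9630


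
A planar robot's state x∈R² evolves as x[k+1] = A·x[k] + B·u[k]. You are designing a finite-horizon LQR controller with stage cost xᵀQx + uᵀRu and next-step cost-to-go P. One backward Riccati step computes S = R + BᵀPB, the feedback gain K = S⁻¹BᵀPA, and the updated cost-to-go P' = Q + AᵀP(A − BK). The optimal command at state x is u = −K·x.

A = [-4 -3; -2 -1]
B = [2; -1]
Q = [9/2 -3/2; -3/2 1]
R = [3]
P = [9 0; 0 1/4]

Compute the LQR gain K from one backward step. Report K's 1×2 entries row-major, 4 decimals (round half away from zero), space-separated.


-1.8217 -1.3694

BᵀP = [18.0000 -0.2500]
S = R + BᵀPB = [3] + [36.2500] = [39.2500]
BᵀPA = [-71.5000 -53.7500]
K = S⁻¹·BᵀPA = [-1.8217 -1.3694]
A−BK = [-0.3567 -0.2611; -3.8217 -2.3694]
AᵀP(A−BK) = [14.7516 10.5860; 10.5860 7.6433]
P' = Q + AᵀP(A−BK) = [19.2516 9.0860; 9.0860 8.6433]
tr(P') = 27.8949


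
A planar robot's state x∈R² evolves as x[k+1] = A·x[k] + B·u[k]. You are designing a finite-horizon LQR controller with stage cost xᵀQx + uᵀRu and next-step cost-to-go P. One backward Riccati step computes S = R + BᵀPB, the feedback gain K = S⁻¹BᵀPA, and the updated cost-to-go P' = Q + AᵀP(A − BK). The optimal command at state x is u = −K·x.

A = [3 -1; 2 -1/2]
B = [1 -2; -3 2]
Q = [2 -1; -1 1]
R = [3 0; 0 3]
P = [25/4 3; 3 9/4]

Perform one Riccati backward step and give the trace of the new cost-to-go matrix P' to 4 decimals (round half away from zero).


BᵀP = [-2.7500 -3.7500; -6.5000 -1.5000]
S = R + BᵀPB = [3 0; 0 3] + [8.5000 -2.0000; -2.0000 10.0000] = [11.5000 -2.0000; -2.0000 13.0000]
BᵀPA = [-15.7500 4.6250; -22.5000 7.2500]
K = S⁻¹·BᵀPA = [-1.7165 0.5129; -1.9948 0.6366]
A−BK = [0.7268 -0.2397; 0.8402 -0.2345]
AᵀP(A−BK) = [29.3312 -9.0986; -9.0986 2.8251]
P' = Q + AᵀP(A−BK) = [31.3312 -10.0986; -10.0986 3.8251]
tr(P') = 35.1563

35.1563


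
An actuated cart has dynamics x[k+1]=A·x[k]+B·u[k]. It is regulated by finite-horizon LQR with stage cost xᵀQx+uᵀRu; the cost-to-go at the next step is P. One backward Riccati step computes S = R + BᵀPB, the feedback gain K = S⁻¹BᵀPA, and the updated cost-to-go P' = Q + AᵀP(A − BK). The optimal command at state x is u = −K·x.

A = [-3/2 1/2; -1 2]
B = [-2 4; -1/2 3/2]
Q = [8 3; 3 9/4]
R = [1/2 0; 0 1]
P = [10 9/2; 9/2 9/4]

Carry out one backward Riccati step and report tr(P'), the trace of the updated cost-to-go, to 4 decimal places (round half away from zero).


BᵀP = [-22.2500 -10.1250; 46.7500 21.3750]
S = R + BᵀPB = [1/2 0; 0 1] + [49.5625 -104.1875; -104.1875 219.0625] = [50.0625 -104.1875; -104.1875 220.0625]
BᵀPA = [43.5000 -31.3750; -91.5000 66.1250]
K = S⁻¹·BᵀPA = [0.2444 -0.0931; -0.3001 0.2564]
A−BK = [0.1891 -0.7118; -0.4277 1.5688]
AᵀP(A−BK) = [0.1612 -0.2391; -0.2391 0.6242]
P' = Q + AᵀP(A−BK) = [8.1612 2.7609; 2.7609 2.8742]
tr(P') = 11.0354

11.0354


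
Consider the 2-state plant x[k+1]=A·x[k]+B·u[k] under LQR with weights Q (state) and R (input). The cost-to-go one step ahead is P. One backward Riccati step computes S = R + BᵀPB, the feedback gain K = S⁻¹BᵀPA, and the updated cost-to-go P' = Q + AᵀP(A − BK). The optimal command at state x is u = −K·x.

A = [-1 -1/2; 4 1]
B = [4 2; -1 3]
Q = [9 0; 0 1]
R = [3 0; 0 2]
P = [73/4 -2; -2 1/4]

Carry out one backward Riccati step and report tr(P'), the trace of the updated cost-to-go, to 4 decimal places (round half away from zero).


BᵀP = [75.0000 -8.2500; 30.5000 -3.2500]
S = R + BᵀPB = [3 0; 0 2] + [308.2500 125.2500; 125.2500 51.2500] = [311.2500 125.2500; 125.2500 53.2500]
BᵀPA = [-108.0000 -45.7500; -43.5000 -18.5000]
K = S⁻¹·BᵀPA = [-0.3414 -0.1343; -0.0140 -0.0315]
A−BK = [0.3934 0.1003; 3.7005 0.9602]
AᵀP(A−BK) = [0.7747 0.2490; 0.2490 0.0850]
P' = Q + AᵀP(A−BK) = [9.7747 0.2490; 0.2490 1.0850]
tr(P') = 10.8597

10.8597


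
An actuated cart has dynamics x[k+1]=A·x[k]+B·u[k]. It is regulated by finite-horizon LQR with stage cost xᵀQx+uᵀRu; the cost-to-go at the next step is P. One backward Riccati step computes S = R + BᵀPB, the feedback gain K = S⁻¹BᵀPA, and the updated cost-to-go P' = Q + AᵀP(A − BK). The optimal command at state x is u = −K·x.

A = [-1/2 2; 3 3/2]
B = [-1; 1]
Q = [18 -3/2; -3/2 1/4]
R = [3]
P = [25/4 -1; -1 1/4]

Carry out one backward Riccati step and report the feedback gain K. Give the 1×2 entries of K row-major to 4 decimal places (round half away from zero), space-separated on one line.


0.6413 -1.0978

BᵀP = [-7.2500 1.2500]
S = R + BᵀPB = [3] + [8.5000] = [11.5000]
BᵀPA = [7.3750 -12.6250]
K = S⁻¹·BᵀPA = [0.6413 -1.0978]
A−BK = [0.1413 0.9022; 2.3587 2.5978]
AᵀP(A−BK) = [2.0829 -2.2785; -2.2785 5.7024]
P' = Q + AᵀP(A−BK) = [20.0829 -3.7785; -3.7785 5.9524]
tr(P') = 26.0353


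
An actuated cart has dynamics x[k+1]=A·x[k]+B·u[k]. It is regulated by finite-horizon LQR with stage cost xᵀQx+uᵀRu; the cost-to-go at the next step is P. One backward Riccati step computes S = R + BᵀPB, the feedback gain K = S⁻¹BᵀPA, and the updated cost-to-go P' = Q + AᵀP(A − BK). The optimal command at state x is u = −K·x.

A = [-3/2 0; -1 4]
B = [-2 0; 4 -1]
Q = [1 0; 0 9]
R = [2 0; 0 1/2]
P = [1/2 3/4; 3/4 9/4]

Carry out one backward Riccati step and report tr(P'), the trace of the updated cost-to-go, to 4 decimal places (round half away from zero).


13.8630

BᵀP = [2.0000 7.5000; -0.7500 -2.2500]
S = R + BᵀPB = [2 0; 0 1/2] + [26.0000 -7.5000; -7.5000 2.2500] = [28.0000 -7.5000; -7.5000 2.7500]
BᵀPA = [-10.5000 30.0000; 3.3750 -9.0000]
K = S⁻¹·BᵀPA = [-0.1717 0.7229; 0.7590 -1.3012]
A−BK = [-1.8434 1.4458; 0.4458 -0.1928]
AᵀP(A−BK) = [1.2605 -1.5181; -1.5181 2.6024]
P' = Q + AᵀP(A−BK) = [2.2605 -1.5181; -1.5181 11.6024]
tr(P') = 13.8630


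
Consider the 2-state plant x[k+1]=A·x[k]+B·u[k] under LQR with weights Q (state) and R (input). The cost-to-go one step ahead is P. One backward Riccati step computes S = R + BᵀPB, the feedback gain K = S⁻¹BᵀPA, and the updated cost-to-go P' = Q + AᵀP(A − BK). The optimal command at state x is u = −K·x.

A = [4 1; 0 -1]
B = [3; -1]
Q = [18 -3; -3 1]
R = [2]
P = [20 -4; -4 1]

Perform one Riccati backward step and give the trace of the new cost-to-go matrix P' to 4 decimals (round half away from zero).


BᵀP = [64.0000 -13.0000]
S = R + BᵀPB = [2] + [205.0000] = [207.0000]
BᵀPA = [256.0000 77.0000]
K = S⁻¹·BᵀPA = [1.2367 0.3720]
A−BK = [0.2899 -0.1159; 1.2367 -0.6280]
AᵀP(A−BK) = [3.4010 0.7729; 0.7729 0.3575]
P' = Q + AᵀP(A−BK) = [21.4010 -2.2271; -2.2271 1.3575]
tr(P') = 22.7585

22.7585


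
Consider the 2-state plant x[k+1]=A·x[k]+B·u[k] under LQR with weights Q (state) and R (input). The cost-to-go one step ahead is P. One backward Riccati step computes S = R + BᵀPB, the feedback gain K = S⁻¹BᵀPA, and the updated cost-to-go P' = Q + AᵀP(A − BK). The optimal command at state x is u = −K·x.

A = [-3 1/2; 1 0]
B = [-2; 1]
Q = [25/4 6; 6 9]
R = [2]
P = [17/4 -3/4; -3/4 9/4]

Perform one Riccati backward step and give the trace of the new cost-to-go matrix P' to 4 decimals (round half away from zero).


19.5129

BᵀP = [-9.2500 3.7500]
S = R + BᵀPB = [2] + [22.2500] = [24.2500]
BᵀPA = [31.5000 -4.6250]
K = S⁻¹·BᵀPA = [1.2990 -0.1907]
A−BK = [-0.4021 0.1186; -0.2990 0.1907]
AᵀP(A−BK) = [4.0825 -0.7423; -0.7423 0.1804]
P' = Q + AᵀP(A−BK) = [10.3325 5.2577; 5.2577 9.1804]
tr(P') = 19.5129


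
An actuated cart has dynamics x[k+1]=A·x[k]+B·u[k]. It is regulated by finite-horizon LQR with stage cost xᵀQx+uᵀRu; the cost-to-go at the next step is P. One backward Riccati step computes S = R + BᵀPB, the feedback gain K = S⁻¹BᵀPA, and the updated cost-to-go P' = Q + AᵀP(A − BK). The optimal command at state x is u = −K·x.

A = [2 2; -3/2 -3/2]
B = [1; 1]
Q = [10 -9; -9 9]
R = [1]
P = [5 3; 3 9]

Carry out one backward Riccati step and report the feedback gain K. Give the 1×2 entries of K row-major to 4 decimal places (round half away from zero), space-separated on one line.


BᵀP = [8.0000 12.0000]
S = R + BᵀPB = [1] + [20.0000] = [21.0000]
BᵀPA = [-2.0000 -2.0000]
K = S⁻¹·BᵀPA = [-0.0952 -0.0952]
A−BK = [2.0952 2.0952; -1.4048 -1.4048]
AᵀP(A−BK) = [22.0595 22.0595; 22.0595 22.0595]
P' = Q + AᵀP(A−BK) = [32.0595 13.0595; 13.0595 31.0595]
tr(P') = 63.1190

-0.0952 -0.0952


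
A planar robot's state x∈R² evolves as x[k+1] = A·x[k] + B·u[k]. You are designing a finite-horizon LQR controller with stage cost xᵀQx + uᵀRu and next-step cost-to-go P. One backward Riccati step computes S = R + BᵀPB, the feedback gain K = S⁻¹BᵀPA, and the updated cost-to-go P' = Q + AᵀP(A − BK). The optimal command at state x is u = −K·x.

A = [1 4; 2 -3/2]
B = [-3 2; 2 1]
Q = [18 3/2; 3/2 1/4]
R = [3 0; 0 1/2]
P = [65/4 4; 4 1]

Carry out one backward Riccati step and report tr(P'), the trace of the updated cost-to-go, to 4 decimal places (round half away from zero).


BᵀP = [-40.7500 -10.0000; 36.5000 9.0000]
S = R + BᵀPB = [3 0; 0 1/2] + [102.2500 -91.5000; -91.5000 82.0000] = [105.2500 -91.5000; -91.5000 82.5000]
BᵀPA = [-60.7500 -148.0000; 54.5000 132.5000]
K = S⁻¹·BᵀPA = [-0.0808 -0.2774; 0.5710 1.2984]
A−BK = [-0.3844 0.5710; 1.5907 -2.2435]
AᵀP(A−BK) = [0.2224 0.3852; 0.3852 1.1569]
P' = Q + AᵀP(A−BK) = [18.2224 1.8852; 1.8852 1.4069]
tr(P') = 19.6293

19.6293


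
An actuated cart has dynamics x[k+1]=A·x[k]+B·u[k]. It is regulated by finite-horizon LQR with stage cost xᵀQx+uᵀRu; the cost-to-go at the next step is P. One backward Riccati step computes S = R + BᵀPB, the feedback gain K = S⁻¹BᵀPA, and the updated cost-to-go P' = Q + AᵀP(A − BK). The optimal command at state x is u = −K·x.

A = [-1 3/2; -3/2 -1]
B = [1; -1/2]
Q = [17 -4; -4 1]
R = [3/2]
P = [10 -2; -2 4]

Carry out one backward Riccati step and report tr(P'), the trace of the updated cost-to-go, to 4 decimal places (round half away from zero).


BᵀP = [11.0000 -4.0000]
S = R + BᵀPB = [3/2] + [13.0000] = [14.5000]
BᵀPA = [-5.0000 20.5000]
K = S⁻¹·BᵀPA = [-0.3448 1.4138]
A−BK = [-0.6552 0.0862; -1.6724 -0.2931]
AᵀP(A−BK) = [11.2759 0.5690; 0.5690 3.5172]
P' = Q + AᵀP(A−BK) = [28.2759 -3.4310; -3.4310 4.5172]
tr(P') = 32.7931

32.7931


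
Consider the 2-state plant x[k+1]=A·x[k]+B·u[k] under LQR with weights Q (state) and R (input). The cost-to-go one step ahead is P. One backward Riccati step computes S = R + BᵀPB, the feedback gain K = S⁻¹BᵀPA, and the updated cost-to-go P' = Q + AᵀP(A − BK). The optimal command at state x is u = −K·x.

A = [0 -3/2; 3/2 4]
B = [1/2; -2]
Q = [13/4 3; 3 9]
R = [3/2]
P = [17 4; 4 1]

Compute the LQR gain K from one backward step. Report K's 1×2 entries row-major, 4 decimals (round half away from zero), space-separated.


BᵀP = [0.5000 0.0000]
S = R + BᵀPB = [3/2] + [0.2500] = [1.7500]
BᵀPA = [0.0000 -0.7500]
K = S⁻¹·BᵀPA = [0.0000 -0.4286]
A−BK = [0.0000 -1.2857; 1.5000 3.1429]
AᵀP(A−BK) = [2.2500 -3.0000; -3.0000 5.9286]
P' = Q + AᵀP(A−BK) = [5.5000 0.0000; 0.0000 14.9286]
tr(P') = 20.4286

0.0000 -0.4286


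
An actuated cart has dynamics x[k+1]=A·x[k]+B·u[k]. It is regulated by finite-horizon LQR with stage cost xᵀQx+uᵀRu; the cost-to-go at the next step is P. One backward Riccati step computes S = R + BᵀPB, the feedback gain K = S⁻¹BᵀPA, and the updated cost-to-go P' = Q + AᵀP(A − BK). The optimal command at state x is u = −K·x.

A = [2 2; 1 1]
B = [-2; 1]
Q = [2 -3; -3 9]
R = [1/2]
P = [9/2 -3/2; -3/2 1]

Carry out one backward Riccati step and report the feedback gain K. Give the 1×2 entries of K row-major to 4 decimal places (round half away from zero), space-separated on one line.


-0.6667 -0.6667

BᵀP = [-10.5000 4.0000]
S = R + BᵀPB = [1/2] + [25.0000] = [25.5000]
BᵀPA = [-17.0000 -17.0000]
K = S⁻¹·BᵀPA = [-0.6667 -0.6667]
A−BK = [0.6667 0.6667; 1.6667 1.6667]
AᵀP(A−BK) = [1.6667 1.6667; 1.6667 1.6667]
P' = Q + AᵀP(A−BK) = [3.6667 -1.3333; -1.3333 10.6667]
tr(P') = 14.3333


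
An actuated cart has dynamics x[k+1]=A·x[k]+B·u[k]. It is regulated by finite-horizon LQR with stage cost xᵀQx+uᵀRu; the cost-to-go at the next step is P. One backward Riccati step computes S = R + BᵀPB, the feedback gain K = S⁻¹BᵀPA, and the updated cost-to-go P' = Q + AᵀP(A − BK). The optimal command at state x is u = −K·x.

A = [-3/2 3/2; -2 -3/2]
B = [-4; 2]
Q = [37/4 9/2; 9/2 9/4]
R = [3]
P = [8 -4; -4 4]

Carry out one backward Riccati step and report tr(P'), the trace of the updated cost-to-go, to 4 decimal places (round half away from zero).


BᵀP = [-40.0000 24.0000]
S = R + BᵀPB = [3] + [208.0000] = [211.0000]
BᵀPA = [12.0000 -96.0000]
K = S⁻¹·BᵀPA = [0.0569 -0.4550]
A−BK = [-1.2725 -0.3199; -2.1137 -0.5900]
AᵀP(A−BK) = [9.3175 2.4597; 2.4597 1.3223]
P' = Q + AᵀP(A−BK) = [18.5675 6.9597; 6.9597 3.5723]
tr(P') = 22.1398

22.1398


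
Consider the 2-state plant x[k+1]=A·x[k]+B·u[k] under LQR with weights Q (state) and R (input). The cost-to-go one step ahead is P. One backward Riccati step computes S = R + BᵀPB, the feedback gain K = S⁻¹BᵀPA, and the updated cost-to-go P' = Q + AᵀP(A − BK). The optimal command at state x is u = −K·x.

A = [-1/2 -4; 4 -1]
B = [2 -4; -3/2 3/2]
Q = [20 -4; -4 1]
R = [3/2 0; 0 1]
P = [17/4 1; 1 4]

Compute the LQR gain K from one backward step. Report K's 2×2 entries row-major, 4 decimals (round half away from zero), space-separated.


-2.8574 1.7338 -1.2334 1.8023

BᵀP = [7.0000 -4.0000; -15.5000 2.0000]
S = R + BᵀPB = [3/2 0; 0 1] + [20.0000 -34.0000; -34.0000 65.0000] = [21.5000 -34.0000; -34.0000 66.0000]
BᵀPA = [-19.5000 -24.0000; 15.7500 60.0000]
K = S⁻¹·BᵀPA = [-2.8574 1.7338; -1.2334 1.8023]
A−BK = [0.2814 -0.2586; 1.5639 -1.1027]
AᵀP(A−BK) = [24.7684 -17.5760; -17.5760 13.4753]
P' = Q + AᵀP(A−BK) = [44.7684 -21.5760; -21.5760 14.4753]
tr(P') = 59.2437
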